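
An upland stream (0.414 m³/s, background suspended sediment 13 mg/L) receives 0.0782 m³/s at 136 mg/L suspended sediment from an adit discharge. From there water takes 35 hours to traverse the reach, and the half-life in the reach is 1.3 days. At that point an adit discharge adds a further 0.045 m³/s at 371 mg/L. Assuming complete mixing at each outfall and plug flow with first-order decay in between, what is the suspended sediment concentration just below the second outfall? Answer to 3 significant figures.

Mixed concentration C = ΣQC/ΣQ = (0.4140·13.00 + 0.07820·136.0) / 0.4922 = 16.02/0.4922 = 32.54 mg/L; combined flow 0.4922 m³/s.
Half-life 1.3 d → k = ln 2 / 1.3 = 0.5332 d⁻¹.
After decay, C = 32.54 × e^(−kt) = 32.54 × 0.4595 = 14.95 mg/L.
Second outfall: C = (0.4922·14.95 + 0.04500·371.0)/0.5372 = 44.78 mg/L.

44.8 mg/L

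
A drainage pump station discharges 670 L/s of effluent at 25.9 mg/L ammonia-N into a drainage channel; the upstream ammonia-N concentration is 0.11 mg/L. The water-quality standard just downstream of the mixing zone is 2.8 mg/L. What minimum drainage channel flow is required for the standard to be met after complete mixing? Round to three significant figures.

Set C_mix = 2.8: (Q·0.1100 + 670.0·25.90) / (Q + 670.0) = 2.8
→ Q = 670.0·(25.90 − 2.8)/(2.8 − 0.1100) = 5754 L/s.

5750 L/s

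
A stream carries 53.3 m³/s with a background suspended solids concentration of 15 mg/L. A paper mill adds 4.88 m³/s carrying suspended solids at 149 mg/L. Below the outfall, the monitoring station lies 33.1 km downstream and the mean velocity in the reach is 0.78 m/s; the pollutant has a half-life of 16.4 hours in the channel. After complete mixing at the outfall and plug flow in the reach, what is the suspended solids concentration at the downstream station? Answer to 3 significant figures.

15.9 mg/L

Conservation of mass: C = (53.30·15.00 + 4.880·149.0) / 58.18 = 1527/58.18 = 26.24 mg/L.
Travel time t = 33.1·1000 / 0.78 = 42440 s = 11.79 h.
Half-life 16.4 h → k = ln 2 / 16.4 = 0.04227 h⁻¹ = 1.014 d⁻¹.
Decay over the reach: 26.24·exp(−kt) = 26.24·0.6076 = 15.94 mg/L.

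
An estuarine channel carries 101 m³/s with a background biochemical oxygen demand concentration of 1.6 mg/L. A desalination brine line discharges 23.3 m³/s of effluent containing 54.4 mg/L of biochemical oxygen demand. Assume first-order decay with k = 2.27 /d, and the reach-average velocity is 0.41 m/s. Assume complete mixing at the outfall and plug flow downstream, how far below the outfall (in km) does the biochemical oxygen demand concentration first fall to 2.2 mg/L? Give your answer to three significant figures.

Conservation of mass: C = (101.0·1.600 + 23.30·54.40) / 124.3 = 1429/124.3 = 11.50 mg/L.
Set 11.50·exp(−k·t) = 2.2 → t = ln(11.50/2.2)/k = 62940 s = 17.48 h.
Distance = v·t = 0.41·62940 = 25810 m = 25.81 km.

25.8 km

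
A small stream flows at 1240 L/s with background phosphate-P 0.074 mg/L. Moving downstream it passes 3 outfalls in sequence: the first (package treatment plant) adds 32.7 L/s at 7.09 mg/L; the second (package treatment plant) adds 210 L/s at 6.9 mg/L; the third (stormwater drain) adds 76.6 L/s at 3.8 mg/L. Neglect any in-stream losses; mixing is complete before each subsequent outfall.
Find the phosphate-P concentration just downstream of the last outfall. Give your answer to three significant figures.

1.32 mg/L

Outfall 1: combined Q = 1273 L/s; C = (1240·0.07400 + 32.70·7.090)/1273 = 0.2543 mg/L.
Outfall 2: combined Q = 1483 L/s; C = (1273·0.2543 + 210.0·6.900)/1483 = 1.196 mg/L.
Outfall 3: combined Q = 1559 L/s; C = (1483·1.196 + 76.60·3.800)/1559 = 1.323 mg/L.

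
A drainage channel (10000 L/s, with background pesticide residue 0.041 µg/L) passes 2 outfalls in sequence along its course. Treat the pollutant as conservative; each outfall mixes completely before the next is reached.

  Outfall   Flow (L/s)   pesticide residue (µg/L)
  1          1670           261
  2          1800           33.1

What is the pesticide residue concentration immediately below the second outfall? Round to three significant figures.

After outfall 1: Q = 10000 + 1670 = 11670 L/s; C = (10000·0.04100 + 1670·261.0)/11670 = 37.38 µg/L.
After outfall 2: Q = 11670 + 1800 = 13470 L/s; C = (11670·37.38 + 1800·33.10)/13470 = 36.81 µg/L.

36.8 µg/L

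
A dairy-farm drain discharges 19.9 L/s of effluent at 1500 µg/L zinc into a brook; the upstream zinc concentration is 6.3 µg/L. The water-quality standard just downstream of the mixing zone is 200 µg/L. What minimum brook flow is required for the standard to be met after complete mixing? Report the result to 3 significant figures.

Set C_mix = 200: (Q·6.300 + 19.90·1500) / (Q + 19.90) = 200
→ Q = 19.90·(1500 − 200)/(200 − 6.300) = 133.6 L/s.

134 L/s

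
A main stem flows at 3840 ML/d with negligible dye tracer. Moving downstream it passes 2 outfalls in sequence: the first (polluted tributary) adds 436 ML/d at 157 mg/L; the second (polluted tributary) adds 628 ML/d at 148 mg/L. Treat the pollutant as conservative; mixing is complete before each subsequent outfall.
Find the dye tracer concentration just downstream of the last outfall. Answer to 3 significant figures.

32.9 mg/L

Outfall 1: combined Q = 4276 ML/d; C = (3840·0 + 436.0·157.0)/4276 = 16.01 mg/L.
Outfall 2: combined Q = 4904 ML/d; C = (4276·16.01 + 628.0·148.0)/4904 = 32.91 mg/L.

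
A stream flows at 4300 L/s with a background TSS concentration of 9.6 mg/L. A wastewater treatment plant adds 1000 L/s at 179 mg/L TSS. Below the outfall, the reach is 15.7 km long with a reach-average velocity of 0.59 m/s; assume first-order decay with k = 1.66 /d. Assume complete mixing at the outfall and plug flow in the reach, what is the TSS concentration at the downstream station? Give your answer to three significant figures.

Mixed concentration C = ΣQC/ΣQ = (4300·9.600 + 1000·179.0) / 5300 = 220300/5300 = 41.56 mg/L.
Travel time t = 15.7·1000 / 0.59 = 26610 s = 7.392 h.
Decay over the reach: 41.56·exp(−kt) = 41.56·0.5997 = 24.93 mg/L.

24.9 mg/L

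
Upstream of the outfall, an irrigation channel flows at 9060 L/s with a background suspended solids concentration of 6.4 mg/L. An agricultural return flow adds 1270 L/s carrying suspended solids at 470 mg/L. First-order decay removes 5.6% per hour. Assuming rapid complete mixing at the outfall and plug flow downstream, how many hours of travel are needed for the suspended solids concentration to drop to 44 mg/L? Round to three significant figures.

6.34 h

Mixed concentration C = ΣQC/ΣQ = (9060·6.400 + 1270·470.0) / 10330 = 654900/10330 = 63.40 mg/L.
5.6%/h lost → k = −ln(1 − 0.056) = 0.05763 h⁻¹.
63.40·exp(−k·t) = 44 → t = ln(63.40/44)/k = 22810 s = 6.337 h.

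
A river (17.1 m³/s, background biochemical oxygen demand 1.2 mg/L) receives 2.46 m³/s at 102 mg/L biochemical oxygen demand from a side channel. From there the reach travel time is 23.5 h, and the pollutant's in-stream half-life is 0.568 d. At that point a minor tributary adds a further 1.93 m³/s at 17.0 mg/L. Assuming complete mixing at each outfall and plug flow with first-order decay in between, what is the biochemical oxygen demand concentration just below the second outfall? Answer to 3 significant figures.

5.35 mg/L

After mixing, C = (17.10·1.200 + 2.460·102.0) / 19.56 = 271.4/19.56 = 13.88 mg/L; combined flow 19.56 m³/s.
Half-life 0.568 d → k = ln 2 / 0.568 = 1.220 d⁻¹.
After decay, C = 13.88 × e^(−kt) = 13.88 × 0.3027 = 4.201 mg/L.
At the second outfall, C = (19.56·4.201 + 1.930·17.00) / (19.56 + 1.930) = 5.351 mg/L.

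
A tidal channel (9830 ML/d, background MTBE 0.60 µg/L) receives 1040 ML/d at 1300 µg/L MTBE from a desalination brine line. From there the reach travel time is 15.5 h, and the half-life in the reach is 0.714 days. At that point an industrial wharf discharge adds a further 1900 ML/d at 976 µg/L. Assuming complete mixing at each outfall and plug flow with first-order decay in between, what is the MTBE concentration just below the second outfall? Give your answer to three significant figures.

202 µg/L

Mixed concentration C = ΣQC/ΣQ = (9830·0.6000 + 1040·1300) / 10870 = 1358000/10870 = 124.9 µg/L; combined flow 10870 ML/d.
Half-life 0.714 d → k = ln 2 / 0.714 = 0.9708 d⁻¹.
Decay over the reach: 124.9·exp(−kt) = 124.9·0.5342 = 66.73 µg/L.
Second outfall: C = (10870·66.73 + 1900·976.0)/12770 = 202.0 µg/L.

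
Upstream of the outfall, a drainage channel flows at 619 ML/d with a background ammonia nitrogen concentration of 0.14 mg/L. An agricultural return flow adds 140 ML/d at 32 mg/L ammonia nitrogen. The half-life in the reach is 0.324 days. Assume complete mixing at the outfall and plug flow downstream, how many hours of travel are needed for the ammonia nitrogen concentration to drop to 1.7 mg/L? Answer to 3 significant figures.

Flow-weighted average: C = (619.0·0.1400 + 140.0·32.00) / 759.0 = 4567/759.0 = 6.017 mg/L.
Half-life 0.324 d → k = ln 2 / 0.324 = 2.139 d⁻¹.
6.017·exp(−k·t) = 1.7 → t = ln(6.017/1.7)/k = 51040 s = 14.18 h.

14.2 h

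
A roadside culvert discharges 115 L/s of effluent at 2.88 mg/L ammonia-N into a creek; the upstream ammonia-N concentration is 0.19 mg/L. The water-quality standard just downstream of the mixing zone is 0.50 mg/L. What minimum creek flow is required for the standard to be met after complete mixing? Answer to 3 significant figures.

Set C_mix = 0.50: (Q·0.1900 + 115.0·2.880) / (Q + 115.0) = 0.50
→ Q = 115.0·(2.880 − 0.50)/(0.50 − 0.1900) = 882.9 L/s.

883 L/s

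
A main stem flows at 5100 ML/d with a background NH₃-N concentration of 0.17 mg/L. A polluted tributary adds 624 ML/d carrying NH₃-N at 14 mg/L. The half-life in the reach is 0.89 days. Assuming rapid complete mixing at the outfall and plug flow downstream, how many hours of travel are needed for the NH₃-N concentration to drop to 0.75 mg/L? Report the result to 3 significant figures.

Conservation of mass: C = (5100·0.1700 + 624.0·14.00) / 5724 = 9603/5724 = 1.678 mg/L.
Half-life 0.89 d → k = ln 2 / 0.89 = 0.7788 d⁻¹.
1.678·exp(−k·t) = 0.75 → t = ln(1.678/0.75)/k = 89310 s = 24.81 h.

24.8 h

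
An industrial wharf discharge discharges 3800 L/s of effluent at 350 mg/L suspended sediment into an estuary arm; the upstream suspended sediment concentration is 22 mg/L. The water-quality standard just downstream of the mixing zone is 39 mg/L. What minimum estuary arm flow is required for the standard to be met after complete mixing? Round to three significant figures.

Set C_mix = 39: (Q·22.00 + 3800·350.0) / (Q + 3800) = 39
→ Q = 3800·(350.0 − 39)/(39 − 22.00) = 69520 L/s.

69500 L/s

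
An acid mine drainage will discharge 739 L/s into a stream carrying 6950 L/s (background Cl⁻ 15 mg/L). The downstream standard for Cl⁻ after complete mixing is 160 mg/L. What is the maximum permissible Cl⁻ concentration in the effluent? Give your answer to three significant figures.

At the limit, (Qr·Cr + Qe·Cₑ)/(Qr + Qe) = 160:
Cₑ = (7689·160 − 6950·15.00) / 739.0 = 1524 mg/L.

1520 mg/L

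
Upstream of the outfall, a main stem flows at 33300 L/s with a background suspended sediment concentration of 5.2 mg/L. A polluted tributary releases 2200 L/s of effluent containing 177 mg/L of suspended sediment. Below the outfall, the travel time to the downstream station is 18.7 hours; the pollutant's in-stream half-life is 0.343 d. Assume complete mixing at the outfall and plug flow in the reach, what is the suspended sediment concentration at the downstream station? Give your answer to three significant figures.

3.28 mg/L

Flow-weighted average: C = (33300·5.200 + 2200·177.0) / 35500 = 562600/35500 = 15.85 mg/L.
Half-life 0.343 d → k = ln 2 / 0.343 = 2.021 d⁻¹.
After decay, C = 15.85 × e^(−kt) = 15.85 × 0.2071 = 3.282 mg/L.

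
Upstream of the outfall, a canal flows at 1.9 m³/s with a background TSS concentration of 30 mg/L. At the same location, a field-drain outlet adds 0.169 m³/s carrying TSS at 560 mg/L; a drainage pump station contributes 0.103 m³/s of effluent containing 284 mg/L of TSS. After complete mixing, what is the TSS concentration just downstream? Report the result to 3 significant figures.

Conservation of mass: C = (1.900·30.00 + 0.1690·560.0 + 0.1030·284.0) / 2.172 = 180.9/2.172 = 83.28 mg/L.

83.3 mg/L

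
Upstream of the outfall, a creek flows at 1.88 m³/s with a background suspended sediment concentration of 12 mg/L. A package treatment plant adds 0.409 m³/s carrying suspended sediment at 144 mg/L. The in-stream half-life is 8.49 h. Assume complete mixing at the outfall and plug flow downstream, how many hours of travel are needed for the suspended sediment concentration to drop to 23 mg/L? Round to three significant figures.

Flow-weighted average: C = (1.880·12.00 + 0.4090·144.0) / 2.289 = 81.46/2.289 = 35.59 mg/L.
Half-life 8.49 h → k = ln 2 / 8.49 = 0.08164 h⁻¹ = 1.959 d⁻¹.
35.59·exp(−k·t) = 23 → t = ln(35.59/23)/k = 19250 s = 5.346 h.

5.35 h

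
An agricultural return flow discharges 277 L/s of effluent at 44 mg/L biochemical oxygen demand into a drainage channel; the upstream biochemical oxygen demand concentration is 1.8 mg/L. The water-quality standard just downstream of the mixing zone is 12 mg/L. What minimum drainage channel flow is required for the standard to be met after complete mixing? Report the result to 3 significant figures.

869 L/s

Set C_mix = 12: (Q·1.800 + 277.0·44.00) / (Q + 277.0) = 12
→ Q = 277.0·(44.00 − 12)/(12 − 1.800) = 869.0 L/s.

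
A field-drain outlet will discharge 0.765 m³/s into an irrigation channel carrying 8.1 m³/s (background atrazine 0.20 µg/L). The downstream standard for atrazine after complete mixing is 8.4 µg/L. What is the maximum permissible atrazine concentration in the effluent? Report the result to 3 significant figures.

At the limit, (Qr·Cr + Qe·Cₑ)/(Qr + Qe) = 8.4:
Cₑ = (8.865·8.4 − 8.100·0.2000) / 0.7650 = 95.22 µg/L.

95.2 µg/L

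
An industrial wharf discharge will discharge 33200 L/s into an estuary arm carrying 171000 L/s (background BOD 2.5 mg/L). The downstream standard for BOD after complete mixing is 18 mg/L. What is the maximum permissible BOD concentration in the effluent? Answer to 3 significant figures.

97.8 mg/L

At the limit, (Qr·Cr + Qe·Cₑ)/(Qr + Qe) = 18:
Cₑ = (204200·18 − 171000·2.500) / 33200 = 97.83 mg/L.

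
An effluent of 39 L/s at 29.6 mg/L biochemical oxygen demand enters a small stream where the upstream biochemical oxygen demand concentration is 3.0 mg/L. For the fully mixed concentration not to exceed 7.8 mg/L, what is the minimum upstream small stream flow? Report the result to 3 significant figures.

177 L/s

Set C_mix = 7.8: (Q·3.000 + 39.00·29.60) / (Q + 39.00) = 7.8
→ Q = 39.00·(29.60 − 7.8)/(7.8 − 3.000) = 177.1 L/s.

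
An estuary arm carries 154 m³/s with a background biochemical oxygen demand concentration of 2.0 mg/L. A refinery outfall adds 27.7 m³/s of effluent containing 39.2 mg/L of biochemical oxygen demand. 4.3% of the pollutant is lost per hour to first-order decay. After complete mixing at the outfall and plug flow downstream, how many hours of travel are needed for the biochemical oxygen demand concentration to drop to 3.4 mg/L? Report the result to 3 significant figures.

Flow-weighted average: C = (154.0·2.000 + 27.70·39.20) / 181.7 = 1394/181.7 = 7.671 mg/L.
4.3%/h lost → k = −ln(1 − 0.043) = 0.04395 h⁻¹.
7.671·exp(−k·t) = 3.4 → t = ln(7.671/3.4)/k = 66650 s = 18.51 h.

18.5 h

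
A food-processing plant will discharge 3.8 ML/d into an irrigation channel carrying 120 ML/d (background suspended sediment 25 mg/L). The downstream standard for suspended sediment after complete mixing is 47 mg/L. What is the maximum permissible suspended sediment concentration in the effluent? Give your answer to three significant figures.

742 mg/L

At the limit, (Qr·Cr + Qe·Cₑ)/(Qr + Qe) = 47:
Cₑ = (123.8·47 − 120.0·25.00) / 3.800 = 741.7 mg/L.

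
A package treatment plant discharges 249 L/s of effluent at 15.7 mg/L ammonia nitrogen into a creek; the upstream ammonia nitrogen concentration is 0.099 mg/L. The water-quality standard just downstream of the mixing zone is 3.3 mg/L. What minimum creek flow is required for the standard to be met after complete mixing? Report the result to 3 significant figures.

965 L/s

Set C_mix = 3.3: (Q·0.09900 + 249.0·15.70) / (Q + 249.0) = 3.3
→ Q = 249.0·(15.70 − 3.3)/(3.3 − 0.09900) = 964.6 L/s.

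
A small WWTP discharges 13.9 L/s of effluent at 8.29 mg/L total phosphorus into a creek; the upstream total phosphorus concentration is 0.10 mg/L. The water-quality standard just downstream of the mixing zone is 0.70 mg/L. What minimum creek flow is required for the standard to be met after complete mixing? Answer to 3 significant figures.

Set C_mix = 0.70: (Q·0.1000 + 13.90·8.290) / (Q + 13.90) = 0.70
→ Q = 13.90·(8.290 − 0.70)/(0.70 − 0.1000) = 175.8 L/s.

176 L/s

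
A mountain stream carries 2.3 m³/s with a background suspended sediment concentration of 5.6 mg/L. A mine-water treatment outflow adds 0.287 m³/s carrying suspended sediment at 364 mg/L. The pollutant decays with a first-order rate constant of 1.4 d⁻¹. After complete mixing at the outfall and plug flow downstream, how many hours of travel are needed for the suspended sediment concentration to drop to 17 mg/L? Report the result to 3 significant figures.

16.8 h

Mass balance: C = (2.300·5.600 + 0.2870·364.0) / 2.587 = 117.3/2.587 = 45.36 mg/L.
45.36·exp(−k·t) = 17 → t = ln(45.36/17)/k = 60570 s = 16.82 h.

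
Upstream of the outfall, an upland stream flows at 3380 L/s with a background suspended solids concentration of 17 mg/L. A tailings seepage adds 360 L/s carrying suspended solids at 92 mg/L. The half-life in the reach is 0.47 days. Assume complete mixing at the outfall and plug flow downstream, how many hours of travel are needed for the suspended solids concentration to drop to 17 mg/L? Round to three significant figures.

Conservation of mass: C = (3380·17.00 + 360.0·92.00) / 3740 = 90580/3740 = 24.22 mg/L.
Half-life 0.47 d → k = ln 2 / 0.47 = 1.475 d⁻¹.
24.22·exp(−k·t) = 17 → t = ln(24.22/17)/k = 20740 s = 5.760 h.

5.76 h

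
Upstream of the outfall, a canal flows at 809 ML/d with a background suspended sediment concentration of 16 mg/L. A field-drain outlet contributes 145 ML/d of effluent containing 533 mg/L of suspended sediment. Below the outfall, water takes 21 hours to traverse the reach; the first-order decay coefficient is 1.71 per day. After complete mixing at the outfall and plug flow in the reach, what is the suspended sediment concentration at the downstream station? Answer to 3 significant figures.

21.2 mg/L

Flow-weighted average: C = (809.0·16.00 + 145.0·533.0) / 954.0 = 90230/954.0 = 94.58 mg/L.
First-order decay: C = 94.58·exp(−k·t) = 94.58·0.2240 = 21.18 mg/L.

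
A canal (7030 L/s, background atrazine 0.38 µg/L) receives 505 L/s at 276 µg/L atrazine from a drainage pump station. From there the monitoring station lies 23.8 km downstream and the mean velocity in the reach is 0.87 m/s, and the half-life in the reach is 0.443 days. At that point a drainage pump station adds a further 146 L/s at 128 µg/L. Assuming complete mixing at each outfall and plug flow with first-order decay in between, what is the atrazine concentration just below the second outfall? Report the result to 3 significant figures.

13.7 µg/L

Conservation of mass: C = (7030·0.3800 + 505.0·276.0) / 7535 = 142100/7535 = 18.85 µg/L; combined flow 7535 L/s.
Travel time t = 23.8·1000 / 0.87 = 27360 s = 7.599 h.
Half-life 0.443 d → k = ln 2 / 0.443 = 1.565 d⁻¹.
Applying C = C₀e^(−kt): 18.85 × 0.6093 = 11.49 µg/L.
Second outfall: C = (7535·11.49 + 146.0·128.0)/7681 = 13.70 µg/L.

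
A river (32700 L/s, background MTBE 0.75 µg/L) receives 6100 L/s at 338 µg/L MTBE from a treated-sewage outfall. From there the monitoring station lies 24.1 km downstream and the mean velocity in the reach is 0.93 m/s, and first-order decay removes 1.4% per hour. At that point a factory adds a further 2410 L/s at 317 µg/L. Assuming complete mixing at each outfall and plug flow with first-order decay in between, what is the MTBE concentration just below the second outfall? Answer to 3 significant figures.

Conservation of mass: C = (32700·0.7500 + 6100·338.0) / 38800 = 2086000/38800 = 53.77 µg/L; combined flow 38800 L/s.
Travel time t = 24.1·1000 / 0.93 = 25910 s = 7.198 h.
1.4%/h lost → k = −ln(1 − 0.014) = 0.01410 h⁻¹.
After decay, C = 53.77 × e^(−kt) = 53.77 × 0.9035 = 48.58 µg/L.
Second outfall: C = (38800·48.58 + 2410·317.0)/41210 = 64.28 µg/L.

64.3 µg/L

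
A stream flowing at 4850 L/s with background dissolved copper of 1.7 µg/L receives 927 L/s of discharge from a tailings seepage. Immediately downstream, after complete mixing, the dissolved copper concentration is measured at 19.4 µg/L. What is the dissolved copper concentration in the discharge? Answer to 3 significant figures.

Mass balance: 4850·1.700 + 927.0·Cₑ = 5777·19.40
→ Cₑ = (5777·19.40 − 4850·1.700) / 927.0 = 112.0 µg/L.

112 µg/L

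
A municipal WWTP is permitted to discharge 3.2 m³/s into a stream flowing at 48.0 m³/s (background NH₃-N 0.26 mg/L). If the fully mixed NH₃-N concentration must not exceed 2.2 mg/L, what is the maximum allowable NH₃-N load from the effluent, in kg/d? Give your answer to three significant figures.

Mass balance at the limit: 48.00·0.2600 + 3.200·Cₑ = 51.20·2.2 → Cₑ = 31.30 mg/L.
Load = 3.200 m³/s × 31.30 g/m³ × 86 400 s/d = 8654 kg/d.

8650 kg/d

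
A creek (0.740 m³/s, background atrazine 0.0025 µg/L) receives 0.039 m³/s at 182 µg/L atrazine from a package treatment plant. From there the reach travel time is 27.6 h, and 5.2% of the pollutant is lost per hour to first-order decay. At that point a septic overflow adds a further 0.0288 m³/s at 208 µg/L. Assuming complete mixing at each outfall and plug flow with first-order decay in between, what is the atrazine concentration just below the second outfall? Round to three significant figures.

9.43 µg/L

After mixing, C = (0.7400·0.002500 + 0.03900·182.0) / 0.7790 = 7.100/0.7790 = 9.114 µg/L; combined flow 0.7790 m³/s.
5.2%/h lost → k = −ln(1 − 0.052) = 0.05340 h⁻¹.
First-order decay: C = 9.114·exp(−k·t) = 9.114·0.2290 = 2.087 µg/L.
Second outfall: C = (0.7790·2.087 + 0.02880·208.0)/0.8078 = 9.429 µg/L.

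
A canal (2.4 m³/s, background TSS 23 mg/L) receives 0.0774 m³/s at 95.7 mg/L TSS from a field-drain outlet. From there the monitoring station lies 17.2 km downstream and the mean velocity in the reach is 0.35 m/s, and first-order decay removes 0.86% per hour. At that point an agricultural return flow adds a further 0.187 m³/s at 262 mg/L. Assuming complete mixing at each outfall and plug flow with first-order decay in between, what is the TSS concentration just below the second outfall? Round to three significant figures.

Flow-weighted average: C = (2.400·23.00 + 0.07740·95.70) / 2.477 = 62.61/2.477 = 25.27 mg/L; combined flow 2.477 m³/s.
Travel time t = 17.2·1000 / 0.35 = 49140 s = 13.65 h.
0.86%/h lost → k = −ln(1 − 0.0086) = 0.008637 h⁻¹.
Applying C = C₀e^(−kt): 25.27 × 0.8888 = 22.46 mg/L.
Second outfall: C = (2.477·22.46 + 0.1870·262.0)/2.664 = 39.27 mg/L.

39.3 mg/L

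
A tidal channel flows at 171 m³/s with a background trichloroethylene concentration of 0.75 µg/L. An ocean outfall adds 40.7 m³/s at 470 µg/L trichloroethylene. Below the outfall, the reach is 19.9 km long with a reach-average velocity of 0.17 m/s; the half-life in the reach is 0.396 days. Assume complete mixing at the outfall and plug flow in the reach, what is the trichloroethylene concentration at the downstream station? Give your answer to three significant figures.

Mixed concentration C = ΣQC/ΣQ = (171.0·0.7500 + 40.70·470.0) / 211.7 = 19260/211.7 = 90.96 µg/L.
Travel time t = 19.9·1000 / 0.17 = 117100 s = 32.52 h.
Half-life 0.396 d → k = ln 2 / 0.396 = 1.750 d⁻¹.
Applying C = C₀e^(−kt): 90.96 × 0.09334 = 8.491 µg/L.

8.49 µg/L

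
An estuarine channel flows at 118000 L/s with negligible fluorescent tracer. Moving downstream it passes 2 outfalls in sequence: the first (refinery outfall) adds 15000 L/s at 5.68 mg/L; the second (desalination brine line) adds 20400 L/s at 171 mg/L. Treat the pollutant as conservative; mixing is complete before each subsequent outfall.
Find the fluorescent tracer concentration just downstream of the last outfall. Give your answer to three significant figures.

After outfall 1: Q = 118000 + 15000 = 133000 L/s; C = (118000·0 + 15000·5.680)/133000 = 0.6406 mg/L.
After outfall 2: Q = 133000 + 20400 = 153400 L/s; C = (133000·0.6406 + 20400·171.0)/153400 = 23.30 mg/L.

23.3 mg/L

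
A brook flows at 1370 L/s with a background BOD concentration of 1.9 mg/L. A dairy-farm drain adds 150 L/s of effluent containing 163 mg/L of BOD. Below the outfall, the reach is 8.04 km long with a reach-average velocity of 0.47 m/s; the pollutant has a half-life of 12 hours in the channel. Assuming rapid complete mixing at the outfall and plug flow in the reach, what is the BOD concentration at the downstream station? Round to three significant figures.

13.5 mg/L

Mass balance: C = (1370·1.900 + 150.0·163.0) / 1520 = 27050/1520 = 17.80 mg/L.
Travel time t = 8.04·1000 / 0.47 = 17110 s = 4.752 h.
Half-life 12 h → k = ln 2 / 12 = 0.05776 h⁻¹ = 1.386 d⁻¹.
After decay, C = 17.80 × e^(−kt) = 17.80 × 0.7600 = 13.53 mg/L.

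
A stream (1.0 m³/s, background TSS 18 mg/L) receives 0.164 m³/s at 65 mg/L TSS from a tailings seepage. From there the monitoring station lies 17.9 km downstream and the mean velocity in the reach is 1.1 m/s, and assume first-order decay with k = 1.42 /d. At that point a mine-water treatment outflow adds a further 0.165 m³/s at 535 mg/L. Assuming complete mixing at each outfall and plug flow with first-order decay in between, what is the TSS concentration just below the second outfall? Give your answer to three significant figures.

82.9 mg/L

After mixing, C = (1.000·18.00 + 0.1640·65.00) / 1.164 = 28.66/1.164 = 24.62 mg/L; combined flow 1.164 m³/s.
Travel time t = 17.9·1000 / 1.1 = 16270 s = 4.520 h.
After decay, C = 24.62 × e^(−kt) = 24.62 × 0.7653 = 18.84 mg/L.
At the second outfall, C = (1.164·18.84 + 0.1650·535.0) / (1.164 + 0.1650) = 82.93 mg/L.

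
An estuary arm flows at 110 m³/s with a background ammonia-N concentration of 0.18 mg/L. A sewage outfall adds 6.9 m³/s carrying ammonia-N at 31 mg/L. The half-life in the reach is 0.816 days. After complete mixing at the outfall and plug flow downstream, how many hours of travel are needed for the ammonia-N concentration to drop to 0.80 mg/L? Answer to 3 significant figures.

25.9 h

Conservation of mass: C = (110.0·0.1800 + 6.900·31.00) / 116.9 = 233.7/116.9 = 1.999 mg/L.
Half-life 0.816 d → k = ln 2 / 0.816 = 0.8494 d⁻¹.
1.999·exp(−k·t) = 0.80 → t = ln(1.999/0.80)/k = 93160 s = 25.88 h.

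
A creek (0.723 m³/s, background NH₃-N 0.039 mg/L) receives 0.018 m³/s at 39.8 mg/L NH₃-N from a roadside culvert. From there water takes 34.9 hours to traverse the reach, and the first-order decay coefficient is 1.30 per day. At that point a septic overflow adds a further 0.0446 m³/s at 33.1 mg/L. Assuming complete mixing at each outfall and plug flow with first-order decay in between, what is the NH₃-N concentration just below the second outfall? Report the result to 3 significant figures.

Mass balance: C = (0.7230·0.03900 + 0.01800·39.80) / 0.7410 = 0.7446/0.7410 = 1.005 mg/L; combined flow 0.7410 m³/s.
First-order decay: C = 1.005·exp(−k·t) = 1.005·0.1510 = 0.1517 mg/L.
Second outfall: C = (0.7410·0.1517 + 0.04460·33.10)/0.7856 = 2.022 mg/L.

2.02 mg/L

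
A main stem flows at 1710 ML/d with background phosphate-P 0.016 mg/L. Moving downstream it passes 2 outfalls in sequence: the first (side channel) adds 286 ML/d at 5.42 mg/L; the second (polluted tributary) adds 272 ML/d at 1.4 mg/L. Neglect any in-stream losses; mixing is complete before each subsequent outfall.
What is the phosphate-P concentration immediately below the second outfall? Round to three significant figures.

0.863 mg/L

After outfall 1: Q = 1710 + 286.0 = 1996 ML/d; C = (1710·0.01600 + 286.0·5.420)/1996 = 0.7903 mg/L.
After outfall 2: Q = 1996 + 272.0 = 2268 ML/d; C = (1996·0.7903 + 272.0·1.400)/2268 = 0.8634 mg/L.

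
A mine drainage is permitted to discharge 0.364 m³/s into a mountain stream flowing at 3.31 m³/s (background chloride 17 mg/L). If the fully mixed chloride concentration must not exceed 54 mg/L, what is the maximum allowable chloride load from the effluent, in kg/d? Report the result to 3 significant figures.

Mass balance at the limit: 3.310·17.00 + 0.3640·Cₑ = 3.674·54 → Cₑ = 390.5 mg/L.
Load = 0.3640 m³/s × 390.5 g/m³ × 86 400 s/d = 12280 kg/d.

12300 kg/d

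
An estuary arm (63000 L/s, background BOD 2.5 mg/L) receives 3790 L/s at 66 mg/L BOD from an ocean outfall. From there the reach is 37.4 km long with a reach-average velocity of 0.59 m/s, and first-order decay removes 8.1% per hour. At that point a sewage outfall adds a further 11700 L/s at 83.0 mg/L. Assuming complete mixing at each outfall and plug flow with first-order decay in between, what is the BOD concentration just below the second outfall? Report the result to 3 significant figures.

13.5 mg/L

Conservation of mass: C = (63000·2.500 + 3790·66.00) / 66790 = 407600/66790 = 6.103 mg/L; combined flow 66790 L/s.
Travel time t = 37.4·1000 / 0.59 = 63390 s = 17.61 h.
8.1%/h lost → k = −ln(1 − 0.081) = 0.08447 h⁻¹.
First-order decay: C = 6.103·exp(−k·t) = 6.103·0.2260 = 1.379 mg/L.
At the second outfall, C = (66790·1.379 + 11700·83.00) / (66790 + 11700) = 13.55 mg/L.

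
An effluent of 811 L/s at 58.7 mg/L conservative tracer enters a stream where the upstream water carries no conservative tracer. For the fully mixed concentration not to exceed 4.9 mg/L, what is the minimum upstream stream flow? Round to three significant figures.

Set C_mix = 4.9: (Q·0 + 811.0·58.70) / (Q + 811.0) = 4.9
→ Q = 811.0·(58.70 − 4.9)/(4.9 − 0) = 8904 L/s.

8900 L/s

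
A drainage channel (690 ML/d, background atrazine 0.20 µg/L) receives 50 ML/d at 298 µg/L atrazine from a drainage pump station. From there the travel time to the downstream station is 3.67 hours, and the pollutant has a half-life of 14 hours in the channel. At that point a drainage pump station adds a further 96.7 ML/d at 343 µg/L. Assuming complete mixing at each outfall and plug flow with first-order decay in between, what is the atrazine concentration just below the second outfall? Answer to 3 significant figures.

After mixing, C = (690.0·0.2000 + 50.00·298.0) / 740.0 = 15040/740.0 = 20.32 µg/L; combined flow 740.0 ML/d.
Half-life 14 h → k = ln 2 / 14 = 0.04951 h⁻¹ = 1.188 d⁻¹.
Decay over the reach: 20.32·exp(−kt) = 20.32·0.8338 = 16.95 µg/L.
Second outfall: C = (740.0·16.95 + 96.70·343.0)/836.7 = 54.63 µg/L.

54.6 µg/L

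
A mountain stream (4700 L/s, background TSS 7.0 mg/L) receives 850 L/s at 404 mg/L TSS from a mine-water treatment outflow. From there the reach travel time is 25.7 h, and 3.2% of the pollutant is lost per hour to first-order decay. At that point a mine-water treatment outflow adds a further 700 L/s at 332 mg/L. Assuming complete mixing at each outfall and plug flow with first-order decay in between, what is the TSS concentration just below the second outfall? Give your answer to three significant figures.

63.3 mg/L

Flow-weighted average: C = (4700·7.000 + 850.0·404.0) / 5550 = 376300/5550 = 67.80 mg/L; combined flow 5550 L/s.
3.2%/h lost → k = −ln(1 − 0.032) = 0.03252 h⁻¹.
First-order decay: C = 67.80·exp(−k·t) = 67.80·0.4335 = 29.39 mg/L.
Second outfall: C = (5550·29.39 + 700.0·332.0)/6250 = 63.28 mg/L.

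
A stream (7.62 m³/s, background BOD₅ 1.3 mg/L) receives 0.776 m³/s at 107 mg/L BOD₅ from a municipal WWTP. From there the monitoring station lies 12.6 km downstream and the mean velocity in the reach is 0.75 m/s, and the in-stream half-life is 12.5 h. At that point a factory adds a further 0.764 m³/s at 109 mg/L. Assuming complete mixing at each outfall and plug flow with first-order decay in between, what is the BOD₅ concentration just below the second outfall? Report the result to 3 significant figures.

16.9 mg/L

Mass balance: C = (7.620·1.300 + 0.7760·107.0) / 8.396 = 92.94/8.396 = 11.07 mg/L; combined flow 8.396 m³/s.
Travel time t = 12.6·1000 / 0.75 = 16800 s = 4.667 h.
Half-life 12.5 h → k = ln 2 / 12.5 = 0.05545 h⁻¹ = 1.331 d⁻¹.
After decay, C = 11.07 × e^(−kt) = 11.07 × 0.7720 = 8.545 mg/L.
Second outfall: C = (8.396·8.545 + 0.7640·109.0)/9.160 = 16.92 mg/L.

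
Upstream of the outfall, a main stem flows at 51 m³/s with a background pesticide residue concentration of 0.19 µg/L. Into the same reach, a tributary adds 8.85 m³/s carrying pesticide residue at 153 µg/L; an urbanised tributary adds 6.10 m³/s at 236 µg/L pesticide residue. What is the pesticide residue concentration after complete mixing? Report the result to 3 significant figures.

Conservation of mass: C = (51.00·0.1900 + 8.850·153.0 + 6.100·236.0) / 65.95 = 2803/65.95 = 42.51 µg/L.

42.5 µg/L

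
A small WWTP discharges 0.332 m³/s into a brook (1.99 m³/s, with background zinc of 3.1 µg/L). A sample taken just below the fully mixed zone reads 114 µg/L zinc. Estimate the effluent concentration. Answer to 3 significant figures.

Mass balance: 1.990·3.100 + 0.3320·Cₑ = 2.322·114.0
→ Cₑ = (2.322·114.0 − 1.990·3.100) / 0.3320 = 778.7 µg/L.

779 µg/L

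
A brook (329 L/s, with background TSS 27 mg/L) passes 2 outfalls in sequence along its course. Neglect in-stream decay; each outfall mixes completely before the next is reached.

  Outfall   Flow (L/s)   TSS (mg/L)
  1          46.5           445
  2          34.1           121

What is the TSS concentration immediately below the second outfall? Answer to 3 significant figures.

82.3 mg/L

Below outfall 1: Q → 375.5 L/s, C = (329.0·27.00 + 46.50·445.0)/375.5 = 78.76 mg/L.
Below outfall 2: Q → 409.6 L/s, C = (375.5·78.76 + 34.10·121.0)/409.6 = 82.28 mg/L.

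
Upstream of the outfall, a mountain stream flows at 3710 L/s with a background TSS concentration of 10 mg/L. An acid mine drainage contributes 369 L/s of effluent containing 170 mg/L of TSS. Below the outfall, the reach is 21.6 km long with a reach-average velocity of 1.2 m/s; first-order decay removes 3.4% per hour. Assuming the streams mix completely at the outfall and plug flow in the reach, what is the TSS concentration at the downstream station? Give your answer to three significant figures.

Flow-weighted average: C = (3710·10.00 + 369.0·170.0) / 4079 = 99830/4079 = 24.47 mg/L.
Travel time t = 21.6·1000 / 1.2 = 18000 s = 5.000 h.
3.4%/h lost → k = −ln(1 − 0.034) = 0.03459 h⁻¹.
First-order decay: C = 24.47·exp(−k·t) = 24.47·0.8412 = 20.59 mg/L.

20.6 mg/L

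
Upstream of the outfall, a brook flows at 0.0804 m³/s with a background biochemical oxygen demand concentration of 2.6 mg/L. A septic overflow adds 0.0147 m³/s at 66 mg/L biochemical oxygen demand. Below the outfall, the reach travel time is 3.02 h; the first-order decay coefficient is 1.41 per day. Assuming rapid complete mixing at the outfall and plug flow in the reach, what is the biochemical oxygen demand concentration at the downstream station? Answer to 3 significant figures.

Conservation of mass: C = (0.08040·2.600 + 0.01470·66.00) / 0.09510 = 1.179/0.09510 = 12.40 mg/L.
First-order decay: C = 12.40·exp(−k·t) = 12.40·0.8374 = 10.38 mg/L.

10.4 mg/L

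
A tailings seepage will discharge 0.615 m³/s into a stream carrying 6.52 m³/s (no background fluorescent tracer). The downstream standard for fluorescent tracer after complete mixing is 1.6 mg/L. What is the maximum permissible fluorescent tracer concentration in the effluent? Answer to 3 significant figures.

18.6 mg/L

At the limit, (Qr·Cr + Qe·Cₑ)/(Qr + Qe) = 1.6:
Cₑ = (7.135·1.6 − 6.520·0) / 0.6150 = 18.56 mg/L.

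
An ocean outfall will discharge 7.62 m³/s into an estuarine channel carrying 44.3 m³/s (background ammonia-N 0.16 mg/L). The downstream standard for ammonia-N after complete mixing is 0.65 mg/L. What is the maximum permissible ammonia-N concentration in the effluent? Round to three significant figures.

3.50 mg/L

At the limit, (Qr·Cr + Qe·Cₑ)/(Qr + Qe) = 0.65:
Cₑ = (51.92·0.65 − 44.30·0.1600) / 7.620 = 3.499 mg/L.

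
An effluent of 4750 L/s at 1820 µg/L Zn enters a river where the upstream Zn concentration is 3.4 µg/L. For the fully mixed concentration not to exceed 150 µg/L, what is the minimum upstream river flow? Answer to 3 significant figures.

54100 L/s

Set C_mix = 150: (Q·3.400 + 4750·1820) / (Q + 4750) = 150
→ Q = 4750·(1820 − 150)/(150 − 3.400) = 54110 L/s.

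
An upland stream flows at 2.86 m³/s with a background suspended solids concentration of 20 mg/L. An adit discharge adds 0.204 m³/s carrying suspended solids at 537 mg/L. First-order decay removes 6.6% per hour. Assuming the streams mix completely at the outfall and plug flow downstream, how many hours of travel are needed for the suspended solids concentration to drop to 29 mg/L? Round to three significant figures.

Mass balance: C = (2.860·20.00 + 0.2040·537.0) / 3.064 = 166.7/3.064 = 54.42 mg/L.
6.6%/h lost → k = −ln(1 − 0.066) = 0.06828 h⁻¹.
54.42·exp(−k·t) = 29 → t = ln(54.42/29)/k = 33190 s = 9.219 h.

9.22 h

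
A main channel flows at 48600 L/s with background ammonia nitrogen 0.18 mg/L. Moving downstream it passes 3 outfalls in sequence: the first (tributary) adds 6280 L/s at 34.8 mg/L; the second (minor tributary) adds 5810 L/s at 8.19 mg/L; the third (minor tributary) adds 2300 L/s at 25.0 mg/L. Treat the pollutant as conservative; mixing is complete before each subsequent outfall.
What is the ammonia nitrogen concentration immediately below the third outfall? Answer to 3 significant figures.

5.28 mg/L

After outfall 1: Q = 48600 + 6280 = 54880 L/s; C = (48600·0.1800 + 6280·34.80)/54880 = 4.142 mg/L.
After outfall 2: Q = 54880 + 5810 = 60690 L/s; C = (54880·4.142 + 5810·8.190)/60690 = 4.529 mg/L.
After outfall 3: Q = 60690 + 2300 = 62990 L/s; C = (60690·4.529 + 2300·25.00)/62990 = 5.277 mg/L.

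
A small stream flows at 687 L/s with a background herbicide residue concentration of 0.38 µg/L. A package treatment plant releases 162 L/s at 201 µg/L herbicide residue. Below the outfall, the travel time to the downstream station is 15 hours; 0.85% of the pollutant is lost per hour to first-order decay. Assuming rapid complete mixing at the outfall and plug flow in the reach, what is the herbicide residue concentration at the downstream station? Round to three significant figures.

Mass balance: C = (687.0·0.3800 + 162.0·201.0) / 849.0 = 32820/849.0 = 38.66 µg/L.
0.85%/h lost → k = −ln(1 − 0.0085) = 0.008536 h⁻¹.
Decay over the reach: 38.66·exp(−kt) = 38.66·0.8798 = 34.01 µg/L.

34.0 µg/L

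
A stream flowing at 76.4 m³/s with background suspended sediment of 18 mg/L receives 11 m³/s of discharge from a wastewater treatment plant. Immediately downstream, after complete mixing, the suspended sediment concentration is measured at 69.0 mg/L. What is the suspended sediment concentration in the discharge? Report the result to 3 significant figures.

Mass balance: 76.40·18.00 + 11.00·Cₑ = 87.40·69.00
→ Cₑ = (87.40·69.00 − 76.40·18.00) / 11.00 = 423.2 mg/L.

423 mg/L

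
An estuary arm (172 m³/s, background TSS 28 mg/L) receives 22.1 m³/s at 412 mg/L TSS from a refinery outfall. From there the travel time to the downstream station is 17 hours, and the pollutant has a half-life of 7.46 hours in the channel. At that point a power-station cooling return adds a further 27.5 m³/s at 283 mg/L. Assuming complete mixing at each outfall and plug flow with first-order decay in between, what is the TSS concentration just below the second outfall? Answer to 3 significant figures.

48.1 mg/L

Mixed concentration C = ΣQC/ΣQ = (172.0·28.00 + 22.10·412.0) / 194.1 = 13920/194.1 = 71.72 mg/L; combined flow 194.1 m³/s.
Half-life 7.46 h → k = ln 2 / 7.46 = 0.09292 h⁻¹ = 2.230 d⁻¹.
Decay over the reach: 71.72·exp(−kt) = 71.72·0.2061 = 14.78 mg/L.
At the second outfall, C = (194.1·14.78 + 27.50·283.0) / (194.1 + 27.50) = 48.06 mg/L.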